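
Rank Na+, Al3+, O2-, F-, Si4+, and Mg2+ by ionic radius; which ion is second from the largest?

All of these have 10 electrons (isoelectronic). With the same electron cloud, the ion with the most protons pulls it in tightest. Nuclear charges: Si4+ (Z=14), Al3+ (Z=13), Mg2+ (Z=12), Na+ (Z=11), F- (Z=9), O2- (Z=8). Highest Z is smallest.
Full ascending order: Si4+ < Al3+ < Mg2+ < Na+ < F- < O2-. Counting from the largest, position 2 is F-.

F-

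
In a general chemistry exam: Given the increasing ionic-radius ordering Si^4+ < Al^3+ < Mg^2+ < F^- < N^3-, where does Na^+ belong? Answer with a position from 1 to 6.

Each ion has 10 electrons. The ranking follows nuclear charge in reverse — greater Z gives a smaller radius. Si^4+ (Z=14), Al^3+ (Z=13), Mg^2+ (Z=12), Na^+ (Z=11), F^- (Z=9), N^3- (Z=7).
With Na^+ included the full order is Si^4+ < Al^3+ < Mg^2+ < Na^+ < F^- < N^3-, so it takes position 4.

4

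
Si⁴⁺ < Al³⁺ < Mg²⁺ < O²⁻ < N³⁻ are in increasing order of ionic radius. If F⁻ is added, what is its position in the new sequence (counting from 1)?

4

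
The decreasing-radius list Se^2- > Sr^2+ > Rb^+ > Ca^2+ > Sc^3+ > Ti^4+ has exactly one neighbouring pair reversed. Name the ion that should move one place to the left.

Scanning neighbour by neighbour, only Sr^2+/Rb^+ violates a trend: both have 36 electrons but Z(Sr)=38 > Z(Rb)=37, so Sr^2+ should be the smaller of the two. That makes Rb^+ the one sitting a position late relative to where it belongs.

Rb^+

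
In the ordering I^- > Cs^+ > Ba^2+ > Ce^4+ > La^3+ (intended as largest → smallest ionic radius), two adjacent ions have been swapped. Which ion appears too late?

La^3+

Compare adjacent ions: they are isoelectronic (54 e⁻) and Ce has more protons than La (58 vs 57), making Ce^4+ smaller — yet in this decreasing list Ce^4+ sits before La^3+. Nothing else is reversed, so La^3+ should move one place to the left.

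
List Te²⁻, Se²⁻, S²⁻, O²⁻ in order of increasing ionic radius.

O²⁻ < S²⁻ < Se²⁻ < Te²⁻

All are in the same group with charge -2. Radius grows down the group as n (the outermost shell) increases.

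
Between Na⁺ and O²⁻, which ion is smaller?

Na⁺

Isoelectronic series (10 e⁻ each). Size is set by nuclear charge: more protons means a smaller ion. Na⁺ (Z=11), O²⁻ (Z=8).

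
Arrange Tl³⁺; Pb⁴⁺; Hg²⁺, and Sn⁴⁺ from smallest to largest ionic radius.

Work out protons and electrons: Sn⁴⁺: 46 e⁻, Z=50, Pb⁴⁺: 78 e⁻, Z=82, Tl³⁺: 78 e⁻, Z=81, Hg²⁺: 78 e⁻, Z=80. Sn⁴⁺ < Pb⁴⁺ (same group, 1 shell fewer); Pb⁴⁺ < Tl³⁺ (isoelectronic, higher Z=82 is smaller); Tl³⁺ < Hg²⁺ (isoelectronic, higher Z=81 is smaller).

Sn⁴⁺ < Pb⁴⁺ < Tl³⁺ < Hg²⁺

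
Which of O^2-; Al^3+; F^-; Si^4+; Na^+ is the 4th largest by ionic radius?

Al^3+

All of these have 10 electrons (isoelectronic). With the same electron cloud, the ion with the most protons pulls it in tightest. Nuclear charges: Si^4+ (Z=14), Al^3+ (Z=13), Na^+ (Z=11), F^- (Z=9), O^2- (Z=8). Highest Z is smallest.
So the order is Si^4+ < Al^3+ < Na^+ < F^- < O^2-; the 4th-largest ion is Al^3+.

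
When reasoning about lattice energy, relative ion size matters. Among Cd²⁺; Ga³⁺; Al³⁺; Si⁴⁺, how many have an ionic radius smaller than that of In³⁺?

3

Electron counts and nuclear charges: Si⁴⁺: 10 e⁻, Z=14, Al³⁺: 10 e⁻, Z=13, Ga³⁺: 28 e⁻, Z=31, In³⁺: 46 e⁻, Z=49, Cd²⁺: 46 e⁻, Z=48. Si⁴⁺ < Al³⁺ (both 10 e⁻, Z=14>13); Al³⁺ < Ga³⁺ (same group, period 3 vs 4); Ga³⁺ < In³⁺ (same group, period 4 vs 5); In³⁺ < Cd²⁺ (both 46 e⁻, Z=49>48).
Relative to In³⁺, the ions that are smaller are Si⁴⁺, Al³⁺, Ga³⁺. Count: 3.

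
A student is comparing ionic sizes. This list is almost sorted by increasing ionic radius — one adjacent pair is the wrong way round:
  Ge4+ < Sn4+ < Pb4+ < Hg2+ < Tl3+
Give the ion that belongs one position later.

Hg2+

Compare adjacent ions: Tl3+ and Hg2+ share 78 electrons; the higher nuclear charge on Tl (Z=81) contracts it more, so Tl3+ < Hg2+ — yet in this increasing list Hg2+ sits before Tl3+. Nothing else is reversed, so Hg2+ should move one place to the right.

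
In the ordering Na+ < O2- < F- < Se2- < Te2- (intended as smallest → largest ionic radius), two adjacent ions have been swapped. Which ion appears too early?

Scanning neighbour by neighbour, only O2-/F- violates a trend: F- and O2- share 10 electrons; the higher nuclear charge on F (Z=9) contracts it more, so F- < O2-. That makes O2- the one sitting a position early relative to where it belongs.

O2-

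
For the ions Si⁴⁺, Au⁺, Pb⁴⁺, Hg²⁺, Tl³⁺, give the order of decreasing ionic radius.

Electron counts and nuclear charges: Si⁴⁺ has 10 e⁻ (Z=14), Pb⁴⁺ has 78 e⁻ (Z=82), Tl³⁺ has 78 e⁻ (Z=81), Hg²⁺ has 78 e⁻ (Z=80), Au⁺ has 78 e⁻ (Z=79). Si⁴⁺ < Pb⁴⁺ (same group, 3 shells fewer); Pb⁴⁺ < Tl³⁺ (both 78 e⁻, Z=82>81); Tl³⁺ < Hg²⁺ (both 78 e⁻, Z=81>80); Hg²⁺ < Au⁺ (isoelectronic, higher Z=80 is smaller).

Au⁺ > Hg²⁺ > Tl³⁺ > Pb⁴⁺ > Si⁴⁺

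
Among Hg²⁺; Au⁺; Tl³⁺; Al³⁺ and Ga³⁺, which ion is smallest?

Al³⁺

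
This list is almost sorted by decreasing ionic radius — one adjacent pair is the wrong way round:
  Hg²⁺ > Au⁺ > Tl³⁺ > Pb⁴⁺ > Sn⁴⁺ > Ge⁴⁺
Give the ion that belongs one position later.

Hg²⁺

Compare adjacent ions: they are isoelectronic (78 e⁻) and Hg has more protons than Au (80 vs 79), making Hg²⁺ smaller — yet in this decreasing list Hg²⁺ sits before Au⁺. Nothing else is reversed, so Hg²⁺ should move one place to the right.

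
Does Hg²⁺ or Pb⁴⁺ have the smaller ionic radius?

Pb⁴⁺

Each ion has 78 electrons. The ranking follows nuclear charge in reverse — greater Z gives a smaller radius. Pb⁴⁺ (Z=82), Hg²⁺ (Z=80).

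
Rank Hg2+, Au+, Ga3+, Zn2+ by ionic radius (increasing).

Work out protons and electrons: Ga3+ has 28 e⁻ (Z=31), Zn2+ has 28 e⁻ (Z=30), Hg2+ has 78 e⁻ (Z=80), Au+ has 78 e⁻ (Z=79). Ga3+ < Zn2+ (isoelectronic, higher Z=31 is smaller); Zn2+ < Hg2+ (same group, period 4 vs 6); Hg2+ < Au+ (isoelectronic, higher Z=80 is smaller).

Ga3+ < Zn2+ < Hg2+ < Au+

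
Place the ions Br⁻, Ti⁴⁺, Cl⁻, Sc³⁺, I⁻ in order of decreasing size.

I⁻ > Br⁻ > Cl⁻ > Sc³⁺ > Ti⁴⁺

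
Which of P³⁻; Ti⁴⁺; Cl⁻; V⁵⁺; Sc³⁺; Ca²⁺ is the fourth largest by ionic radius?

Isoelectronic series (18 e⁻ each). Size is set by nuclear charge: more protons means a smaller ion. V⁵⁺ (Z=23), Ti⁴⁺ (Z=22), Sc³⁺ (Z=21), Ca²⁺ (Z=20), Cl⁻ (Z=17), P³⁻ (Z=15).
So the order is V⁵⁺ < Ti⁴⁺ < Sc³⁺ < Ca²⁺ < Cl⁻ < P³⁻; the 4th-largest ion is Sc³⁺.

Sc³⁺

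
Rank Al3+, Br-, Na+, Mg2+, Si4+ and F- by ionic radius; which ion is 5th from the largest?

Si4+ (Z=14, 10 e⁻), Al3+ (Z=13, 10 e⁻), Mg2+ (Z=12, 10 e⁻), Na+ (Z=11, 10 e⁻), F- (Z=9, 10 e⁻), Br- (Z=35, 36 e⁻). Si4+ < Al3+ (both 10 e⁻, Z=14>13); Al3+ < Mg2+ (both 10 e⁻, Z=13>12); Mg2+ < Na+ (isoelectronic, higher Z=12 is smaller); Na+ < F- (isoelectronic, higher Z=11 is smaller); F- < Br- (same group, period 2 vs 4).
Full ascending order: Si4+ < Al3+ < Mg2+ < Na+ < F- < Br-. Counting from the largest, position 5 is Al3+.

Al3+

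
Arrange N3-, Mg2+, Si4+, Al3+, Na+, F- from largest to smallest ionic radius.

N3- > F- > Na+ > Mg2+ > Al3+ > Si4+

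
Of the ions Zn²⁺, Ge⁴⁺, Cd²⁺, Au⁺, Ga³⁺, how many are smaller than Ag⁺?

Electron counts and nuclear charges: Ge⁴⁺: 28 e⁻, Z=32, Ga³⁺: 28 e⁻, Z=31, Zn²⁺: 28 e⁻, Z=30, Cd²⁺: 46 e⁻, Z=48, Ag⁺: 46 e⁻, Z=47, Au⁺: 78 e⁻, Z=79. Ge⁴⁺ < Ga³⁺ (isoelectronic, higher Z=32 is smaller); Ga³⁺ < Zn²⁺ (isoelectronic, higher Z=31 is smaller); Zn²⁺ < Cd²⁺ (same group, period 4 vs 5); Cd²⁺ < Ag⁺ (isoelectronic, higher Z=48 is smaller); Ag⁺ < Au⁺ (same group, period 5 vs 6).
Ordering all of them (including Ag⁺) by radius gives Ge⁴⁺ < Ga³⁺ < Zn²⁺ < Cd²⁺ < Ag⁺ < Au⁺. That's 4.

4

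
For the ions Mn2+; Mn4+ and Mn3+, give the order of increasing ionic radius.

Mn4+ < Mn3+ < Mn2+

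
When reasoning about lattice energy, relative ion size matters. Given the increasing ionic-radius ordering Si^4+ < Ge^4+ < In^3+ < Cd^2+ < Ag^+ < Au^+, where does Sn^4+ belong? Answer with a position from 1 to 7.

3

Work out protons and electrons: Si^4+: 10 e⁻, Z=14, Ge^4+: 28 e⁻, Z=32, Sn^4+: 46 e⁻, Z=50, In^3+: 46 e⁻, Z=49, Cd^2+: 46 e⁻, Z=48, Ag^+: 46 e⁻, Z=47, Au^+: 78 e⁻, Z=79. Si^4+ < Ge^4+ (same group, period 3 vs 4); Ge^4+ < Sn^4+ (same group, period 4 vs 5); Sn^4+ < In^3+ (isoelectronic, higher Z=50 is smaller); In^3+ < Cd^2+ (isoelectronic, higher Z=49 is smaller); Cd^2+ < Ag^+ (both 46 e⁻, Z=48>47); Ag^+ < Au^+ (same group, 1 shell fewer).
Putting Sn^4+ in gives Si^4+ < Ge^4+ < Sn^4+ < In^3+ < Cd^2+ < Ag^+ < Au^+; it lands at slot 3.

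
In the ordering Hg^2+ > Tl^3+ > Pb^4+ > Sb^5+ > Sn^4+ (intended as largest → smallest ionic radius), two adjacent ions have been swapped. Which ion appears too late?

Sn^4+

Check each adjacent pair. Sb^5+ and Sn^4+ are reversed: Sb^5+ and Sn^4+ share 46 electrons; the higher nuclear charge on Sb (Z=51) contracts it more, so Sb^5+ < Sn^4+. No other neighbouring pair contradicts the periodic trends, so Sn^4+ is the ion listed too late.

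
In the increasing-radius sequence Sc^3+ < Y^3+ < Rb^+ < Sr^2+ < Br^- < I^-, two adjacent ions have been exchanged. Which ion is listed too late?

The pair Rb^+, Sr^2+ is the wrong way round — Sr^2+ and Rb^+ share 36 electrons; the higher nuclear charge on Sr (Z=38) contracts it more, so Sr^2+ < Rb^+. All other adjacent pairs agree with periodic trends, so Sr^2+ is the misplaced ion.

Sr^2+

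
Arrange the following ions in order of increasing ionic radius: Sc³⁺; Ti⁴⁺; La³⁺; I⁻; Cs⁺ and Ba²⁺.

Ti⁴⁺ < Sc³⁺ < La³⁺ < Ba²⁺ < Cs⁺ < I⁻

Electron counts and nuclear charges: Ti⁴⁺ has 18 e⁻ (Z=22), Sc³⁺ has 18 e⁻ (Z=21), La³⁺ has 54 e⁻ (Z=57), Ba²⁺ has 54 e⁻ (Z=56), Cs⁺ has 54 e⁻ (Z=55), I⁻ has 54 e⁻ (Z=53). Ti⁴⁺ < Sc³⁺ (isoelectronic, higher Z=22 is smaller); Sc³⁺ < La³⁺ (same group, 2 shells fewer); La³⁺ < Ba²⁺ (isoelectronic, higher Z=57 is smaller); Ba²⁺ < Cs⁺ (isoelectronic, higher Z=56 is smaller); Cs⁺ < I⁻ (isoelectronic, higher Z=55 is smaller).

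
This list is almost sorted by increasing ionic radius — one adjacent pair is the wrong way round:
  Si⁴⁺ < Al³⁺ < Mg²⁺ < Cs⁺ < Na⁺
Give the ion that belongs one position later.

Cs⁺

Compare adjacent ions: same group and charge — period 3 sits above period 6, so Na⁺ is smaller — yet in this increasing list Cs⁺ sits before Na⁺. Nothing else is reversed, so Cs⁺ should move one place to the right.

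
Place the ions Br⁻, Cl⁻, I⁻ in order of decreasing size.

Same group, same charge. Going down the group adds an extra shell of electrons, so the ion gets larger: Cl⁻ is highest in the group and smallest.

I⁻ > Br⁻ > Cl⁻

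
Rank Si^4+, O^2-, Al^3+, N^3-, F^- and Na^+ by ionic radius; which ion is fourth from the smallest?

F^-

Isoelectronic series (10 e⁻ each). Size is set by nuclear charge: more protons means a smaller ion. Si^4+ (Z=14), Al^3+ (Z=13), Na^+ (Z=11), F^- (Z=9), O^2- (Z=8), N^3- (Z=7).
That gives Si^4+ < Al^3+ < Na^+ < F^- < O^2- < N^3-. From the smallest end, number 4 is F^-.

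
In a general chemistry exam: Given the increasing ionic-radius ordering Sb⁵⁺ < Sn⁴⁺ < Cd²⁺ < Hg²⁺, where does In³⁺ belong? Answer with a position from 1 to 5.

3

First list Z and electron count for each: Sb⁵⁺ has 46 e⁻ (Z=51), Sn⁴⁺ has 46 e⁻ (Z=50), In³⁺ has 46 e⁻ (Z=49), Cd²⁺ has 46 e⁻ (Z=48), Hg²⁺ has 78 e⁻ (Z=80). Sb⁵⁺ < Sn⁴⁺ (both 46 e⁻, Z=51>50); Sn⁴⁺ < In³⁺ (both 46 e⁻, Z=50>49); In³⁺ < Cd²⁺ (isoelectronic, higher Z=49 is smaller); Cd²⁺ < Hg²⁺ (same group, 1 shell fewer).
Merged order: Sb⁵⁺ < Sn⁴⁺ < In³⁺ < Cd²⁺ < Hg²⁺ — In³⁺ is number 3.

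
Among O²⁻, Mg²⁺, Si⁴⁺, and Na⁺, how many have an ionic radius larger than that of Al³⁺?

Each ion has 10 electrons. The ranking follows nuclear charge in reverse — greater Z gives a smaller radius. Si⁴⁺ (Z=14), Al³⁺ (Z=13), Mg²⁺ (Z=12), Na⁺ (Z=11), O²⁻ (Z=8).
Ordering all of them (including Al³⁺) by radius gives Si⁴⁺ < Al³⁺ < Mg²⁺ < Na⁺ < O²⁻. So 3 are larger.

3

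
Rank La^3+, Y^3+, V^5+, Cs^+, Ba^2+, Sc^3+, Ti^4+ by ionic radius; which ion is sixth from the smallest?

Ba^2+

Work out protons and electrons: V^5+ (Z=23, 18 e⁻), Ti^4+ (Z=22, 18 e⁻), Sc^3+ (Z=21, 18 e⁻), Y^3+ (Z=39, 36 e⁻), La^3+ (Z=57, 54 e⁻), Ba^2+ (Z=56, 54 e⁻), Cs^+ (Z=55, 54 e⁻). V^5+ < Ti^4+ (isoelectronic, higher Z=23 is smaller); Ti^4+ < Sc^3+ (isoelectronic, higher Z=22 is smaller); Sc^3+ < Y^3+ (same group, period 4 vs 5); Y^3+ < La^3+ (same group, period 5 vs 6); La^3+ < Ba^2+ (isoelectronic, higher Z=57 is smaller); Ba^2+ < Cs^+ (both 54 e⁻, Z=56>55).
That gives V^5+ < Ti^4+ < Sc^3+ < Y^3+ < La^3+ < Ba^2+ < Cs^+. From the smallest end, number 6 is Ba^2+.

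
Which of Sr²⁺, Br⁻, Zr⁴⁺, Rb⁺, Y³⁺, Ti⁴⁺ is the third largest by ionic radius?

Sr²⁺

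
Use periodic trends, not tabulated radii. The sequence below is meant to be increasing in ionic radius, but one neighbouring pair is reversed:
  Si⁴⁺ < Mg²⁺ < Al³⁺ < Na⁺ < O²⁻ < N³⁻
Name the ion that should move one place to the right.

Mg²⁺

Check each adjacent pair. Mg²⁺ and Al³⁺ are reversed: both have 10 electrons but Z(Al)=13 > Z(Mg)=12, so Al³⁺ should be the smaller of the two. No other neighbouring pair contradicts the periodic trends, so Mg²⁺ is the ion listed too early.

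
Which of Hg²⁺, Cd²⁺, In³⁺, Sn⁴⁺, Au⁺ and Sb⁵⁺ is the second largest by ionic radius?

Hg²⁺

Tabulating Z and e⁻: Sb⁵⁺ has 46 e⁻ (Z=51), Sn⁴⁺ has 46 e⁻ (Z=50), In³⁺ has 46 e⁻ (Z=49), Cd²⁺ has 46 e⁻ (Z=48), Hg²⁺ has 78 e⁻ (Z=80), Au⁺ has 78 e⁻ (Z=79). Sb⁵⁺ < Sn⁴⁺ (isoelectronic, higher Z=51 is smaller); Sn⁴⁺ < In³⁺ (both 46 e⁻, Z=50>49); In³⁺ < Cd²⁺ (isoelectronic, higher Z=49 is smaller); Cd²⁺ < Hg²⁺ (same group, 1 shell fewer); Hg²⁺ < Au⁺ (both 78 e⁻, Z=80>79).
So the order is Sb⁵⁺ < Sn⁴⁺ < In³⁺ < Cd²⁺ < Hg²⁺ < Au⁺; the 2nd-largest ion is Hg²⁺.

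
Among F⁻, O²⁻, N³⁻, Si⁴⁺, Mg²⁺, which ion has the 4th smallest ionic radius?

O²⁻

Isoelectronic series (10 e⁻ each). Size is set by nuclear charge: more protons means a smaller ion. Si⁴⁺ (Z=14), Mg²⁺ (Z=12), F⁻ (Z=9), O²⁻ (Z=8), N³⁻ (Z=7).
That gives Si⁴⁺ < Mg²⁺ < F⁻ < O²⁻ < N³⁻. From the smallest end, number 4 is O²⁻.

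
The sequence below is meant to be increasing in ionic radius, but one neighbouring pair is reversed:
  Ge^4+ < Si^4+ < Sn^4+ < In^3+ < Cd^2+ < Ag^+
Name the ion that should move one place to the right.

The pair Ge^4+, Si^4+ is the wrong way round — both in group 14 with the same charge; Si^4+ (period 3) has the smaller radius. All other adjacent pairs agree with periodic trends, so Ge^4+ is the misplaced ion.

Ge^4+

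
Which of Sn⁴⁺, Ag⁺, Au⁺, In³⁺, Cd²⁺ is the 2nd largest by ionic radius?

Ag⁺

Tabulating Z and e⁻: Sn⁴⁺: 46 e⁻, Z=50, In³⁺: 46 e⁻, Z=49, Cd²⁺: 46 e⁻, Z=48, Ag⁺: 46 e⁻, Z=47, Au⁺: 78 e⁻, Z=79. Sn⁴⁺ < In³⁺ (both 46 e⁻, Z=50>49); In³⁺ < Cd²⁺ (both 46 e⁻, Z=49>48); Cd²⁺ < Ag⁺ (both 46 e⁻, Z=48>47); Ag⁺ < Au⁺ (same group, period 5 vs 6).
Full ascending order: Sn⁴⁺ < In³⁺ < Cd²⁺ < Ag⁺ < Au⁺. Counting from the largest, position 2 is Ag⁺.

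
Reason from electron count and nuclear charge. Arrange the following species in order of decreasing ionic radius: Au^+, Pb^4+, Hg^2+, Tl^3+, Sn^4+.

First list Z and electron count for each: Sn^4+ has 46 e⁻ (Z=50), Pb^4+ has 78 e⁻ (Z=82), Tl^3+ has 78 e⁻ (Z=81), Hg^2+ has 78 e⁻ (Z=80), Au^+ has 78 e⁻ (Z=79). Sn^4+ < Pb^4+ (same group, 1 shell fewer); Pb^4+ < Tl^3+ (isoelectronic, higher Z=82 is smaller); Tl^3+ < Hg^2+ (both 78 e⁻, Z=81>80); Hg^2+ < Au^+ (both 78 e⁻, Z=80>79).

Au^+ > Hg^2+ > Tl^3+ > Pb^4+ > Sn^4+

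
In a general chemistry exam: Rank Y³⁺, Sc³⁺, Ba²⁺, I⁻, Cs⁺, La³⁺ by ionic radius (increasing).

Sc³⁺ < Y³⁺ < La³⁺ < Ba²⁺ < Cs⁺ < I⁻

Work out protons and electrons: Sc³⁺ (Z=21, 18 e⁻), Y³⁺ (Z=39, 36 e⁻), La³⁺ (Z=57, 54 e⁻), Ba²⁺ (Z=56, 54 e⁻), Cs⁺ (Z=55, 54 e⁻), I⁻ (Z=53, 54 e⁻). Sc³⁺ < Y³⁺ (same group, 1 shell fewer); Y³⁺ < La³⁺ (same group, 1 shell fewer); La³⁺ < Ba²⁺ (isoelectronic, higher Z=57 is smaller); Ba²⁺ < Cs⁺ (isoelectronic, higher Z=56 is smaller); Cs⁺ < I⁻ (isoelectronic, higher Z=55 is smaller).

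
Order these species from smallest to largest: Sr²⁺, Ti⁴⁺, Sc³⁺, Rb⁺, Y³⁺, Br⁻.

Ti⁴⁺ < Sc³⁺ < Y³⁺ < Sr²⁺ < Rb⁺ < Br⁻

Ti⁴⁺ has 18 e⁻ (Z=22), Sc³⁺ has 18 e⁻ (Z=21), Y³⁺ has 36 e⁻ (Z=39), Sr²⁺ has 36 e⁻ (Z=38), Rb⁺ has 36 e⁻ (Z=37), Br⁻ has 36 e⁻ (Z=35). Ti⁴⁺ < Sc³⁺ (isoelectronic, higher Z=22 is smaller); Sc³⁺ < Y³⁺ (same group, 1 shell fewer); Y³⁺ < Sr²⁺ (isoelectronic, higher Z=39 is smaller); Sr²⁺ < Rb⁺ (isoelectronic, higher Z=38 is smaller); Rb⁺ < Br⁻ (both 36 e⁻, Z=37>35).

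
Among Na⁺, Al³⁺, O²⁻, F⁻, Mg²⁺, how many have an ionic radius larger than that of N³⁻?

0

These species are isoelectronic with 10 electrons. The only difference is the number of protons: Al³⁺ (Z=13), Mg²⁺ (Z=12), Na⁺ (Z=11), F⁻ (Z=9), O²⁻ (Z=8), N³⁻ (Z=7). The strongest nuclear pull (Al³⁺) gives the smallest ion.
Ordering all of them (including N³⁻) by radius gives Al³⁺ < Mg²⁺ < Na⁺ < F⁻ < O²⁻ < N³⁻. That's 0.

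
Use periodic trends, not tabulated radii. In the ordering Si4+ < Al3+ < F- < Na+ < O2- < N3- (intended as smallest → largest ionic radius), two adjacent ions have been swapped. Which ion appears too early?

The pair F-, Na+ is the wrong way round — Na+ and F- share 10 electrons; the higher nuclear charge on Na (Z=11) contracts it more, so Na+ < F-. All other adjacent pairs agree with periodic trends, so F- is the misplaced ion.

F-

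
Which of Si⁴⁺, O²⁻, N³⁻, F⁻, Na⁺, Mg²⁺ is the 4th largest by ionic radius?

Na⁺

These species are isoelectronic with 10 electrons. The only difference is the number of protons: Si⁴⁺ (Z=14), Mg²⁺ (Z=12), Na⁺ (Z=11), F⁻ (Z=9), O²⁻ (Z=8), N³⁻ (Z=7). The strongest nuclear pull (Si⁴⁺) gives the smallest ion.
So the order is Si⁴⁺ < Mg²⁺ < Na⁺ < F⁻ < O²⁻ < N³⁻; the 4th-largest ion is Na⁺.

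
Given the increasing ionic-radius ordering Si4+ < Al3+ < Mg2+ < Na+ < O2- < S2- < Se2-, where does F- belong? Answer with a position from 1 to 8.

Work out protons and electrons: Si4+ has 10 e⁻ (Z=14), Al3+ has 10 e⁻ (Z=13), Mg2+ has 10 e⁻ (Z=12), Na+ has 10 e⁻ (Z=11), F- has 10 e⁻ (Z=9), O2- has 10 e⁻ (Z=8), S2- has 18 e⁻ (Z=16), Se2- has 36 e⁻ (Z=34). Si4+ < Al3+ (isoelectronic, higher Z=14 is smaller); Al3+ < Mg2+ (both 10 e⁻, Z=13>12); Mg2+ < Na+ (both 10 e⁻, Z=12>11); Na+ < F- (both 10 e⁻, Z=11>9); F- < O2- (both 10 e⁻, Z=9>8); O2- < S2- (same group, 1 shell fewer); S2- < Se2- (same group, period 3 vs 4).
Merged order: Si4+ < Al3+ < Mg2+ < Na+ < F- < O2- < S2- < Se2- — F- is number 5.

5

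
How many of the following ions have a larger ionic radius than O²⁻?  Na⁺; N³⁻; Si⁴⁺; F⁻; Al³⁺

1

These species are isoelectronic with 10 electrons. The only difference is the number of protons: Si⁴⁺ (Z=14), Al³⁺ (Z=13), Na⁺ (Z=11), F⁻ (Z=9), O²⁻ (Z=8), N³⁻ (Z=7). The strongest nuclear pull (Si⁴⁺) gives the smallest ion.
Placing each against O²⁻: smaller — Si⁴⁺, Al³⁺, Na⁺, F⁻; larger — N³⁻. That's 1.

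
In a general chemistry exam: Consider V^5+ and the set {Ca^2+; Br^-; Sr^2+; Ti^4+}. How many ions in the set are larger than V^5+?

Electron counts and nuclear charges: V^5+ has 18 e⁻ (Z=23), Ti^4+ has 18 e⁻ (Z=22), Ca^2+ has 18 e⁻ (Z=20), Sr^2+ has 36 e⁻ (Z=38), Br^- has 36 e⁻ (Z=35). V^5+ < Ti^4+ (isoelectronic, higher Z=23 is smaller); Ti^4+ < Ca^2+ (isoelectronic, higher Z=22 is smaller); Ca^2+ < Sr^2+ (same group, 1 shell fewer); Sr^2+ < Br^- (both 36 e⁻, Z=38>35).
Relative to V^5+, the ions that are larger are Ti^4+, Ca^2+, Sr^2+, Br^-. That's 4.

4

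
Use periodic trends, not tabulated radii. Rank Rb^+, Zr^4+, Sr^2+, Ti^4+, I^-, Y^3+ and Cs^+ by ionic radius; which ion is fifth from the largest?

Y^3+

Electron counts and nuclear charges: Ti^4+: 18 e⁻, Z=22, Zr^4+: 36 e⁻, Z=40, Y^3+: 36 e⁻, Z=39, Sr^2+: 36 e⁻, Z=38, Rb^+: 36 e⁻, Z=37, Cs^+: 54 e⁻, Z=55, I^-: 54 e⁻, Z=53. Ti^4+ < Zr^4+ (same group, 1 shell fewer); Zr^4+ < Y^3+ (both 36 e⁻, Z=40>39); Y^3+ < Sr^2+ (both 36 e⁻, Z=39>38); Sr^2+ < Rb^+ (both 36 e⁻, Z=38>37); Rb^+ < Cs^+ (same group, 1 shell fewer); Cs^+ < I^- (both 54 e⁻, Z=55>53).
Full ascending order: Ti^4+ < Zr^4+ < Y^3+ < Sr^2+ < Rb^+ < Cs^+ < I^-. Counting from the largest, position 5 is Y^3+.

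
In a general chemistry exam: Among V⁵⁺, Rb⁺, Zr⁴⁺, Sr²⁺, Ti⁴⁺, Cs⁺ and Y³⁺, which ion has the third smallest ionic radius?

Tabulating Z and e⁻: V⁵⁺ (Z=23, 18 e⁻), Ti⁴⁺ (Z=22, 18 e⁻), Zr⁴⁺ (Z=40, 36 e⁻), Y³⁺ (Z=39, 36 e⁻), Sr²⁺ (Z=38, 36 e⁻), Rb⁺ (Z=37, 36 e⁻), Cs⁺ (Z=55, 54 e⁻). V⁵⁺ < Ti⁴⁺ (isoelectronic, higher Z=23 is smaller); Ti⁴⁺ < Zr⁴⁺ (same group, 1 shell fewer); Zr⁴⁺ < Y³⁺ (both 36 e⁻, Z=40>39); Y³⁺ < Sr²⁺ (isoelectronic, higher Z=39 is smaller); Sr²⁺ < Rb⁺ (both 36 e⁻, Z=38>37); Rb⁺ < Cs⁺ (same group, 1 shell fewer).
Full ascending order: V⁵⁺ < Ti⁴⁺ < Zr⁴⁺ < Y³⁺ < Sr²⁺ < Rb⁺ < Cs⁺. Counting from the smallest, position 3 is Zr⁴⁺.

Zr⁴⁺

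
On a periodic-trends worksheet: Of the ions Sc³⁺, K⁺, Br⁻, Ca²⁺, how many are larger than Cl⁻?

1

Tabulating Z and e⁻: Sc³⁺: 18 e⁻, Z=21, Ca²⁺: 18 e⁻, Z=20, K⁺: 18 e⁻, Z=19, Cl⁻: 18 e⁻, Z=17, Br⁻: 36 e⁻, Z=35. Sc³⁺ < Ca²⁺ (isoelectronic, higher Z=21 is smaller); Ca²⁺ < K⁺ (both 18 e⁻, Z=20>19); K⁺ < Cl⁻ (isoelectronic, higher Z=19 is smaller); Cl⁻ < Br⁻ (same group, 1 shell fewer).
Placing each against Cl⁻: smaller — Sc³⁺, Ca²⁺, K⁺; larger — Br⁻. That's 1.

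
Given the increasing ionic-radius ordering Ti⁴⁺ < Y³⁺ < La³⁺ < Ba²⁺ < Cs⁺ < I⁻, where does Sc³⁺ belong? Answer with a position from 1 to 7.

First list Z and electron count for each: Ti⁴⁺ (Z=22, 18 e⁻), Sc³⁺ (Z=21, 18 e⁻), Y³⁺ (Z=39, 36 e⁻), La³⁺ (Z=57, 54 e⁻), Ba²⁺ (Z=56, 54 e⁻), Cs⁺ (Z=55, 54 e⁻), I⁻ (Z=53, 54 e⁻). Ti⁴⁺ < Sc³⁺ (isoelectronic, higher Z=22 is smaller); Sc³⁺ < Y³⁺ (same group, 1 shell fewer); Y³⁺ < La³⁺ (same group, 1 shell fewer); La³⁺ < Ba²⁺ (both 54 e⁻, Z=57>56); Ba²⁺ < Cs⁺ (isoelectronic, higher Z=56 is smaller); Cs⁺ < I⁻ (both 54 e⁻, Z=55>53).
With Sc³⁺ included the full order is Ti⁴⁺ < Sc³⁺ < Y³⁺ < La³⁺ < Ba²⁺ < Cs⁺ < I⁻, so it takes position 2.

2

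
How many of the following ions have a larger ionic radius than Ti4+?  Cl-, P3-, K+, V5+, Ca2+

These species are isoelectronic with 18 electrons. The only difference is the number of protons: V5+ (Z=23), Ti4+ (Z=22), Ca2+ (Z=20), K+ (Z=19), Cl- (Z=17), P3- (Z=15). The strongest nuclear pull (V5+) gives the smallest ion.
Overall: V5+ < Ti4+ < Ca2+ < K+ < Cl- < P3-. Ti4+ has 1 below it and 4 above. So 4 are larger.

4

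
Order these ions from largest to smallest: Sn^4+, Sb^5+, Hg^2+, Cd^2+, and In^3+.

Hg^2+ > Cd^2+ > In^3+ > Sn^4+ > Sb^5+

First list Z and electron count for each: Sb^5+ (Z=51, 46 e⁻), Sn^4+ (Z=50, 46 e⁻), In^3+ (Z=49, 46 e⁻), Cd^2+ (Z=48, 46 e⁻), Hg^2+ (Z=80, 78 e⁻). Sb^5+ < Sn^4+ (isoelectronic, higher Z=51 is smaller); Sn^4+ < In^3+ (isoelectronic, higher Z=50 is smaller); In^3+ < Cd^2+ (both 46 e⁻, Z=49>48); Cd^2+ < Hg^2+ (same group, 1 shell fewer).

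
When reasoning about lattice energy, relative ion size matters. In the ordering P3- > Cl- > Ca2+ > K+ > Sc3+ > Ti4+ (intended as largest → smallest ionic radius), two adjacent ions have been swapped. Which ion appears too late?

K+

The pair Ca2+, K+ is the wrong way round — both have 18 electrons but Z(Ca)=20 > Z(K)=19, so Ca2+ should be the smaller of the two. All other adjacent pairs agree with periodic trends, so K+ is the misplaced ion.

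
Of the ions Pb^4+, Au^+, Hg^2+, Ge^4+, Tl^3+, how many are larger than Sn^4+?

Tabulating Z and e⁻: Ge^4+ has 28 e⁻ (Z=32), Sn^4+ has 46 e⁻ (Z=50), Pb^4+ has 78 e⁻ (Z=82), Tl^3+ has 78 e⁻ (Z=81), Hg^2+ has 78 e⁻ (Z=80), Au^+ has 78 e⁻ (Z=79). Ge^4+ < Sn^4+ (same group, 1 shell fewer); Sn^4+ < Pb^4+ (same group, 1 shell fewer); Pb^4+ < Tl^3+ (both 78 e⁻, Z=82>81); Tl^3+ < Hg^2+ (isoelectronic, higher Z=81 is smaller); Hg^2+ < Au^+ (both 78 e⁻, Z=80>79).
Ordering all of them (including Sn^4+) by radius gives Ge^4+ < Sn^4+ < Pb^4+ < Tl^3+ < Hg^2+ < Au^+. So 4 are larger.

4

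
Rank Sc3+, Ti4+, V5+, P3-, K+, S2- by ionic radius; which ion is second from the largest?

S2-

Isoelectronic series (18 e⁻ each). Size is set by nuclear charge: more protons means a smaller ion. V5+ (Z=23), Ti4+ (Z=22), Sc3+ (Z=21), K+ (Z=19), S2- (Z=16), P3- (Z=15).
So the order is V5+ < Ti4+ < Sc3+ < K+ < S2- < P3-; the 2nd-largest ion is S2-.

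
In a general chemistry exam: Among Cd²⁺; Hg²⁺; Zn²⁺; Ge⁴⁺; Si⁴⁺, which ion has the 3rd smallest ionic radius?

Tabulating Z and e⁻: Si⁴⁺ (Z=14, 10 e⁻), Ge⁴⁺ (Z=32, 28 e⁻), Zn²⁺ (Z=30, 28 e⁻), Cd²⁺ (Z=48, 46 e⁻), Hg²⁺ (Z=80, 78 e⁻). Si⁴⁺ < Ge⁴⁺ (same group, 1 shell fewer); Ge⁴⁺ < Zn²⁺ (isoelectronic, higher Z=32 is smaller); Zn²⁺ < Cd²⁺ (same group, 1 shell fewer); Cd²⁺ < Hg²⁺ (same group, period 5 vs 6).
So the order is Si⁴⁺ < Ge⁴⁺ < Zn²⁺ < Cd²⁺ < Hg²⁺; the 3rd-smallest ion is Zn²⁺.

Zn²⁺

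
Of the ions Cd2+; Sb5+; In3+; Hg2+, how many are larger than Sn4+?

Work out protons and electrons: Sb5+ (Z=51, 46 e⁻), Sn4+ (Z=50, 46 e⁻), In3+ (Z=49, 46 e⁻), Cd2+ (Z=48, 46 e⁻), Hg2+ (Z=80, 78 e⁻). Sb5+ < Sn4+ (isoelectronic, higher Z=51 is smaller); Sn4+ < In3+ (isoelectronic, higher Z=50 is smaller); In3+ < Cd2+ (both 46 e⁻, Z=49>48); Cd2+ < Hg2+ (same group, period 5 vs 6).
Relative to Sn4+, the ions that are larger are In3+, Cd2+, Hg2+. That's 3.

3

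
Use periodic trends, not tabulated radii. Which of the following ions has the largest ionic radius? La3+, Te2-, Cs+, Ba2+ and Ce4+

Te2-

All of these have 54 electrons (isoelectronic). With the same electron cloud, the ion with the most protons pulls it in tightest. Nuclear charges: Ce4+ (Z=58), La3+ (Z=57), Ba2+ (Z=56), Cs+ (Z=55), Te2- (Z=52). Highest Z is smallest.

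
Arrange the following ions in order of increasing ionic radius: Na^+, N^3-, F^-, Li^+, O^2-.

Electron counts and nuclear charges: Li^+: 2 e⁻, Z=3, Na^+: 10 e⁻, Z=11, F^-: 10 e⁻, Z=9, O^2-: 10 e⁻, Z=8, N^3-: 10 e⁻, Z=7. Li^+ < Na^+ (same group, 1 shell fewer); Na^+ < F^- (both 10 e⁻, Z=11>9); F^- < O^2- (both 10 e⁻, Z=9>8); O^2- < N^3- (isoelectronic, higher Z=8 is smaller).

Li^+ < Na^+ < F^- < O^2- < N^3-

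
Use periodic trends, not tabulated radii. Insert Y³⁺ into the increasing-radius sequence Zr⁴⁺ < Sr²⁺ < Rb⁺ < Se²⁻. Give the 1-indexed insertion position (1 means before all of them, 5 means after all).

2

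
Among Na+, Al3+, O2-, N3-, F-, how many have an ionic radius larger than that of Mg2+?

4

These species are isoelectronic with 10 electrons. The only difference is the number of protons: Al3+ (Z=13), Mg2+ (Z=12), Na+ (Z=11), F- (Z=9), O2- (Z=8), N3- (Z=7). The strongest nuclear pull (Al3+) gives the smallest ion.
Overall: Al3+ < Mg2+ < Na+ < F- < O2- < N3-. Mg2+ has 1 below it and 4 above. Count: 4.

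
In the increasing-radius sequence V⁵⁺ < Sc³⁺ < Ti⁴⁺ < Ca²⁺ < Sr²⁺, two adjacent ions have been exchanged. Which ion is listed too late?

Scanning neighbour by neighbour, only Sc³⁺/Ti⁴⁺ violates a trend: they are isoelectronic (18 e⁻) and Ti has more protons than Sc (22 vs 21), making Ti⁴⁺ smaller. That makes Ti⁴⁺ the one sitting a position late relative to where it belongs.

Ti⁴⁺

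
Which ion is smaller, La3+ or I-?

La3+

These species are isoelectronic with 54 electrons. The only difference is the number of protons: La3+ (Z=57), I- (Z=53). The strongest nuclear pull (La3+) gives the smallest ion.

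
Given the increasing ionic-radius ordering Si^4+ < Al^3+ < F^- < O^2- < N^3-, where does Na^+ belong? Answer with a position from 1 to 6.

Isoelectronic series (10 e⁻ each). Size is set by nuclear charge: more protons means a smaller ion. Si^4+ (Z=14), Al^3+ (Z=13), Na^+ (Z=11), F^- (Z=9), O^2- (Z=8), N^3- (Z=7).
With Na^+ included the full order is Si^4+ < Al^3+ < Na^+ < F^- < O^2- < N^3-, so it takes position 3.

3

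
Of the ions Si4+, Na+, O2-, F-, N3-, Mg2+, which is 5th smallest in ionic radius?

O2-

Each ion has 10 electrons. The ranking follows nuclear charge in reverse — greater Z gives a smaller radius. Si4+ (Z=14), Mg2+ (Z=12), Na+ (Z=11), F- (Z=9), O2- (Z=8), N3- (Z=7).
Full ascending order: Si4+ < Mg2+ < Na+ < F- < O2- < N3-. Counting from the smallest, position 5 is O2-.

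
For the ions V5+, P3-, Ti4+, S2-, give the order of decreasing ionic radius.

P3- > S2- > Ti4+ > V5+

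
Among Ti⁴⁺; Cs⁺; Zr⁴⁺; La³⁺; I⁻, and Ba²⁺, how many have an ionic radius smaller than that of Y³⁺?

2

First list Z and electron count for each: Ti⁴⁺ (Z=22, 18 e⁻), Zr⁴⁺ (Z=40, 36 e⁻), Y³⁺ (Z=39, 36 e⁻), La³⁺ (Z=57, 54 e⁻), Ba²⁺ (Z=56, 54 e⁻), Cs⁺ (Z=55, 54 e⁻), I⁻ (Z=53, 54 e⁻). Ti⁴⁺ < Zr⁴⁺ (same group, 1 shell fewer); Zr⁴⁺ < Y³⁺ (both 36 e⁻, Z=40>39); Y³⁺ < La³⁺ (same group, 1 shell fewer); La³⁺ < Ba²⁺ (isoelectronic, higher Z=57 is smaller); Ba²⁺ < Cs⁺ (both 54 e⁻, Z=56>55); Cs⁺ < I⁻ (isoelectronic, higher Z=55 is smaller).
Overall: Ti⁴⁺ < Zr⁴⁺ < Y³⁺ < La³⁺ < Ba²⁺ < Cs⁺ < I⁻. Y³⁺ has 2 below it and 4 above. So 2 are smaller.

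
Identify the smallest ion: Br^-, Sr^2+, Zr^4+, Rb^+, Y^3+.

Each ion has 36 electrons. The ranking follows nuclear charge in reverse — greater Z gives a smaller radius. Zr^4+ (Z=40), Y^3+ (Z=39), Sr^2+ (Z=38), Rb^+ (Z=37), Br^- (Z=35).

Zr^4+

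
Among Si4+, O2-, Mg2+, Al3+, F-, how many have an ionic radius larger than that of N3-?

0

Each ion has 10 electrons. The ranking follows nuclear charge in reverse — greater Z gives a smaller radius. Si4+ (Z=14), Al3+ (Z=13), Mg2+ (Z=12), F- (Z=9), O2- (Z=8), N3- (Z=7).
Ordering all of them (including N3-) by radius gives Si4+ < Al3+ < Mg2+ < F- < O2- < N3-. That's 0.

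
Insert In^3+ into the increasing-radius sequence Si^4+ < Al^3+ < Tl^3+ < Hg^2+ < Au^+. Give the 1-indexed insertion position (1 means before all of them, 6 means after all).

3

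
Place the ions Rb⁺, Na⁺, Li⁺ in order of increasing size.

Li⁺ < Na⁺ < Rb⁺

Same group, same charge. Going down the group adds an extra shell of electrons, so the ion gets larger: Li⁺ is highest in the group and smallest.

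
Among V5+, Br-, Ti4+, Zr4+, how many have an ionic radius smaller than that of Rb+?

Electron counts and nuclear charges: V5+ has 18 e⁻ (Z=23), Ti4+ has 18 e⁻ (Z=22), Zr4+ has 36 e⁻ (Z=40), Rb+ has 36 e⁻ (Z=37), Br- has 36 e⁻ (Z=35). V5+ < Ti4+ (both 18 e⁻, Z=23>22); Ti4+ < Zr4+ (same group, 1 shell fewer); Zr4+ < Rb+ (isoelectronic, higher Z=40 is smaller); Rb+ < Br- (isoelectronic, higher Z=37 is smaller).
Overall: V5+ < Ti4+ < Zr4+ < Rb+ < Br-. Rb+ has 3 below it and 1 above. That's 3.

3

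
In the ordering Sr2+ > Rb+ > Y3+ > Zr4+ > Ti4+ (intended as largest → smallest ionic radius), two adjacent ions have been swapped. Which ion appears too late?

Check each adjacent pair. Sr2+ and Rb+ are reversed: both have 36 electrons but Z(Sr)=38 > Z(Rb)=37, so Sr2+ should be the smaller of the two. No other neighbouring pair contradicts the periodic trends, so Rb+ is the ion listed too late.

Rb+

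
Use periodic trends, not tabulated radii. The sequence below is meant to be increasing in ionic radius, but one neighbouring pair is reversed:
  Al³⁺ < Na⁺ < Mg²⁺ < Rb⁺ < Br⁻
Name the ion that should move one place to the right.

Check each adjacent pair. Na⁺ and Mg²⁺ are reversed: both have 10 electrons but Z(Mg)=12 > Z(Na)=11, so Mg²⁺ should be the smaller of the two. No other neighbouring pair contradicts the periodic trends, so Na⁺ is the ion listed too early.

Na⁺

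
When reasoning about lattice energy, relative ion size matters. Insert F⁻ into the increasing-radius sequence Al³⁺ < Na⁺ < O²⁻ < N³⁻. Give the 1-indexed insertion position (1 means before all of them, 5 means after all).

3

These species are isoelectronic with 10 electrons. The only difference is the number of protons: Al³⁺ (Z=13), Na⁺ (Z=11), F⁻ (Z=9), O²⁻ (Z=8), N³⁻ (Z=7). The strongest nuclear pull (Al³⁺) gives the smallest ion.
With F⁻ included the full order is Al³⁺ < Na⁺ < F⁻ < O²⁻ < N³⁻, so it takes position 3.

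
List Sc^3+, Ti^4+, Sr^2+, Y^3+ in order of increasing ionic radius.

Ti^4+ < Sc^3+ < Y^3+ < Sr^2+

Work out protons and electrons: Ti^4+ has 18 e⁻ (Z=22), Sc^3+ has 18 e⁻ (Z=21), Y^3+ has 36 e⁻ (Z=39), Sr^2+ has 36 e⁻ (Z=38). Ti^4+ < Sc^3+ (isoelectronic, higher Z=22 is smaller); Sc^3+ < Y^3+ (same group, 1 shell fewer); Y^3+ < Sr^2+ (both 36 e⁻, Z=39>38).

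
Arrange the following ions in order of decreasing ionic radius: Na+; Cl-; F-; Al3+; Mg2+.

First list Z and electron count for each: Al3+ (Z=13, 10 e⁻), Mg2+ (Z=12, 10 e⁻), Na+ (Z=11, 10 e⁻), F- (Z=9, 10 e⁻), Cl- (Z=17, 18 e⁻). Al3+ < Mg2+ (both 10 e⁻, Z=13>12); Mg2+ < Na+ (isoelectronic, higher Z=12 is smaller); Na+ < F- (both 10 e⁻, Z=11>9); F- < Cl- (same group, period 2 vs 3).

Cl- > F- > Na+ > Mg2+ > Al3+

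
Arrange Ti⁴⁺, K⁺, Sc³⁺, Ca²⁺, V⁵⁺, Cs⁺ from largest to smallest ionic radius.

Cs⁺ > K⁺ > Ca²⁺ > Sc³⁺ > Ti⁴⁺ > V⁵⁺

First list Z and electron count for each: V⁵⁺ has 18 e⁻ (Z=23), Ti⁴⁺ has 18 e⁻ (Z=22), Sc³⁺ has 18 e⁻ (Z=21), Ca²⁺ has 18 e⁻ (Z=20), K⁺ has 18 e⁻ (Z=19), Cs⁺ has 54 e⁻ (Z=55). V⁵⁺ < Ti⁴⁺ (isoelectronic, higher Z=23 is smaller); Ti⁴⁺ < Sc³⁺ (isoelectronic, higher Z=22 is smaller); Sc³⁺ < Ca²⁺ (both 18 e⁻, Z=21>20); Ca²⁺ < K⁺ (isoelectronic, higher Z=20 is smaller); K⁺ < Cs⁺ (same group, period 4 vs 6).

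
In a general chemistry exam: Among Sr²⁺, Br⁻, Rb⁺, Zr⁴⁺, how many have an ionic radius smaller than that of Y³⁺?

1

Isoelectronic series (36 e⁻ each). Size is set by nuclear charge: more protons means a smaller ion. Zr⁴⁺ (Z=40), Y³⁺ (Z=39), Sr²⁺ (Z=38), Rb⁺ (Z=37), Br⁻ (Z=35).
Ordering all of them (including Y³⁺) by radius gives Zr⁴⁺ < Y³⁺ < Sr²⁺ < Rb⁺ < Br⁻. Count: 1.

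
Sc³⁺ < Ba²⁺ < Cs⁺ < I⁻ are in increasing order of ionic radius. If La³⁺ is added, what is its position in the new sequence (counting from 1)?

Tabulating Z and e⁻: Sc³⁺: 18 e⁻, Z=21, La³⁺: 54 e⁻, Z=57, Ba²⁺: 54 e⁻, Z=56, Cs⁺: 54 e⁻, Z=55, I⁻: 54 e⁻, Z=53. Sc³⁺ < La³⁺ (same group, 2 shells fewer); La³⁺ < Ba²⁺ (isoelectronic, higher Z=57 is smaller); Ba²⁺ < Cs⁺ (isoelectronic, higher Z=56 is smaller); Cs⁺ < I⁻ (both 54 e⁻, Z=55>53).
The complete sequence is Sc³⁺ < La³⁺ < Ba²⁺ < Cs⁺ < I⁻. La³⁺ sits at position 2.

2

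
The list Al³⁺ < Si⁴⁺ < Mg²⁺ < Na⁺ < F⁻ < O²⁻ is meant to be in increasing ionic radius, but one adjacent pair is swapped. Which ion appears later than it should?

Scanning neighbour by neighbour, only Al³⁺/Si⁴⁺ violates a trend: both have 10 electrons but Z(Si)=14 > Z(Al)=13, so Si⁴⁺ should be the smaller of the two. That makes Si⁴⁺ the one sitting a position late relative to where it belongs.

Si⁴⁺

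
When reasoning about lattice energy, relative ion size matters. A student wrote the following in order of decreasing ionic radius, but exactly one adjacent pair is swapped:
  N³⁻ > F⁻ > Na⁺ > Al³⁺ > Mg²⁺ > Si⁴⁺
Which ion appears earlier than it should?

Al³⁺

Check each adjacent pair. Al³⁺ and Mg²⁺ are reversed: they are isoelectronic (10 e⁻) and Al has more protons than Mg (13 vs 12), making Al³⁺ smaller. No other neighbouring pair contradicts the periodic trends, so Al³⁺ is the ion listed too early.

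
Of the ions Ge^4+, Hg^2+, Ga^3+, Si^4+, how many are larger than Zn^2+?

First list Z and electron count for each: Si^4+ (Z=14, 10 e⁻), Ge^4+ (Z=32, 28 e⁻), Ga^3+ (Z=31, 28 e⁻), Zn^2+ (Z=30, 28 e⁻), Hg^2+ (Z=80, 78 e⁻). Si^4+ < Ge^4+ (same group, period 3 vs 4); Ge^4+ < Ga^3+ (isoelectronic, higher Z=32 is smaller); Ga^3+ < Zn^2+ (both 28 e⁻, Z=31>30); Zn^2+ < Hg^2+ (same group, period 4 vs 6).
Overall: Si^4+ < Ge^4+ < Ga^3+ < Zn^2+ < Hg^2+. Zn^2+ has 3 below it and 1 above. So 1 is larger.

1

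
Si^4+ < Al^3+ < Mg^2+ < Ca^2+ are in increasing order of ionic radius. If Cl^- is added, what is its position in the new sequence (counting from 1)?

5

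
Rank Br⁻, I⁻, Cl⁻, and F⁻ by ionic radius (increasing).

F⁻ < Cl⁻ < Br⁻ < I⁻

These ions sit in one column with identical charge. Each step down the periodic table adds a principal shell, increasing the radius.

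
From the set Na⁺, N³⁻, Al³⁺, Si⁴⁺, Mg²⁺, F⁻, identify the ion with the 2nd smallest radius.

All of these have 10 electrons (isoelectronic). With the same electron cloud, the ion with the most protons pulls it in tightest. Nuclear charges: Si⁴⁺ (Z=14), Al³⁺ (Z=13), Mg²⁺ (Z=12), Na⁺ (Z=11), F⁻ (Z=9), N³⁻ (Z=7). Highest Z is smallest.
That gives Si⁴⁺ < Al³⁺ < Mg²⁺ < Na⁺ < F⁻ < N³⁻. From the smallest end, number 2 is Al³⁺.

Al³⁺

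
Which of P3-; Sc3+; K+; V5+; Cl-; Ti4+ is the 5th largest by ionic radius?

Ti4+

Isoelectronic series (18 e⁻ each). Size is set by nuclear charge: more protons means a smaller ion. V5+ (Z=23), Ti4+ (Z=22), Sc3+ (Z=21), K+ (Z=19), Cl- (Z=17), P3- (Z=15).
Full ascending order: V5+ < Ti4+ < Sc3+ < K+ < Cl- < P3-. Counting from the largest, position 5 is Ti4+.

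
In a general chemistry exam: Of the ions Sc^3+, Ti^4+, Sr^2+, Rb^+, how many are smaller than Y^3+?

First list Z and electron count for each: Ti^4+: 18 e⁻, Z=22, Sc^3+: 18 e⁻, Z=21, Y^3+: 36 e⁻, Z=39, Sr^2+: 36 e⁻, Z=38, Rb^+: 36 e⁻, Z=37. Ti^4+ < Sc^3+ (both 18 e⁻, Z=22>21); Sc^3+ < Y^3+ (same group, period 4 vs 5); Y^3+ < Sr^2+ (both 36 e⁻, Z=39>38); Sr^2+ < Rb^+ (both 36 e⁻, Z=38>37).
Placing each against Y^3+: smaller — Ti^4+, Sc^3+; larger — Sr^2+, Rb^+. Count: 2.

2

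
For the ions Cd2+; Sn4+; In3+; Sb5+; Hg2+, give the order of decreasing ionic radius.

Tabulating Z and e⁻: Sb5+ has 46 e⁻ (Z=51), Sn4+ has 46 e⁻ (Z=50), In3+ has 46 e⁻ (Z=49), Cd2+ has 46 e⁻ (Z=48), Hg2+ has 78 e⁻ (Z=80). Sb5+ < Sn4+ (both 46 e⁻, Z=51>50); Sn4+ < In3+ (both 46 e⁻, Z=50>49); In3+ < Cd2+ (isoelectronic, higher Z=49 is smaller); Cd2+ < Hg2+ (same group, 1 shell fewer).

Hg2+ > Cd2+ > In3+ > Sn4+ > Sb5+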